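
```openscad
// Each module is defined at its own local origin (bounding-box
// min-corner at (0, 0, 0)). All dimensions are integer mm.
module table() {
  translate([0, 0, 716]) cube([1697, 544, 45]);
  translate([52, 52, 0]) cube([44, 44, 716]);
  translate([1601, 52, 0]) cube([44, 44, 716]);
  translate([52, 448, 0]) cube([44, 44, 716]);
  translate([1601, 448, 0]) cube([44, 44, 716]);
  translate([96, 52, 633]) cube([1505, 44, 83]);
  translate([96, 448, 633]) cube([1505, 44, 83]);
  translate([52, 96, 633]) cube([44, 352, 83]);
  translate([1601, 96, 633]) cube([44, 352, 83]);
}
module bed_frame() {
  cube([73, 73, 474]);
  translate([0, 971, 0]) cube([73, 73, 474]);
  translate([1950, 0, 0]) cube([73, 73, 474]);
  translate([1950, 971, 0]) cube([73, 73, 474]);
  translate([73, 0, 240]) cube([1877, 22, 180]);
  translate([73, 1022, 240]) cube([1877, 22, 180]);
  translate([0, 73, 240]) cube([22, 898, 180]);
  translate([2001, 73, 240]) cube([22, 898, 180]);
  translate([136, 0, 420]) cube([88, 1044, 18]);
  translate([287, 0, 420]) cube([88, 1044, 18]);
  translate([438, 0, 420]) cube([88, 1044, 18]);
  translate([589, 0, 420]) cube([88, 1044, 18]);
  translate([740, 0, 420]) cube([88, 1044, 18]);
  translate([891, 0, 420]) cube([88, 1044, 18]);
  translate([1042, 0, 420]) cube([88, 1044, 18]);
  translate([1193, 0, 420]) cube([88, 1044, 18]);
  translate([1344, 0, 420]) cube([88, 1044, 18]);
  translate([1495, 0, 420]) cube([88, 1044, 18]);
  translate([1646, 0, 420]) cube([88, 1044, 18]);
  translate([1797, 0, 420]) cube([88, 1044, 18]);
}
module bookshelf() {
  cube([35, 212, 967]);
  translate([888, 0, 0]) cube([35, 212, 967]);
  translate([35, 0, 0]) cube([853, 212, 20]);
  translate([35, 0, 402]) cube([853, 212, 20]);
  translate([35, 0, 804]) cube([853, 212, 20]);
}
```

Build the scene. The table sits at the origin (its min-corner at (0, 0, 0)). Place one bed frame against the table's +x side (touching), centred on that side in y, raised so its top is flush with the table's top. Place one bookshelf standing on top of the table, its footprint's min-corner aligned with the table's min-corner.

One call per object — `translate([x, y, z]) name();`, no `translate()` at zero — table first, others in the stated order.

table();
translate([1697, -250, 287]) bed_frame();
translate([0, 0, 761]) bookshelf();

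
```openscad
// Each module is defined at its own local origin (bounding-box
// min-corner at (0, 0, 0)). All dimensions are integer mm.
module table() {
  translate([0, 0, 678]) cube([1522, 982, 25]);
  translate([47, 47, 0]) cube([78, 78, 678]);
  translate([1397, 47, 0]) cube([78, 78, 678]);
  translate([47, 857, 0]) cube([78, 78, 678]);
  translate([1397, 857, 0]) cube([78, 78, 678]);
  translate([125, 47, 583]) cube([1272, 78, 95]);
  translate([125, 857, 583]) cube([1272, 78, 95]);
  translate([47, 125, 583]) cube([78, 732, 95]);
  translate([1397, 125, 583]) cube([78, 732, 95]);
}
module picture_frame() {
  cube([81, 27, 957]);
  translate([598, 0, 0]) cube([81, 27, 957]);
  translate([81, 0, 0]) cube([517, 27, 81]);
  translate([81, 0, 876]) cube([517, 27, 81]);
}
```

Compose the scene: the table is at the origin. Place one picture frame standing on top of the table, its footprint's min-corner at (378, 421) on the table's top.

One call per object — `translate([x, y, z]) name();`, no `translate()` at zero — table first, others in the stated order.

table();
translate([378, 421, 703]) picture_frame();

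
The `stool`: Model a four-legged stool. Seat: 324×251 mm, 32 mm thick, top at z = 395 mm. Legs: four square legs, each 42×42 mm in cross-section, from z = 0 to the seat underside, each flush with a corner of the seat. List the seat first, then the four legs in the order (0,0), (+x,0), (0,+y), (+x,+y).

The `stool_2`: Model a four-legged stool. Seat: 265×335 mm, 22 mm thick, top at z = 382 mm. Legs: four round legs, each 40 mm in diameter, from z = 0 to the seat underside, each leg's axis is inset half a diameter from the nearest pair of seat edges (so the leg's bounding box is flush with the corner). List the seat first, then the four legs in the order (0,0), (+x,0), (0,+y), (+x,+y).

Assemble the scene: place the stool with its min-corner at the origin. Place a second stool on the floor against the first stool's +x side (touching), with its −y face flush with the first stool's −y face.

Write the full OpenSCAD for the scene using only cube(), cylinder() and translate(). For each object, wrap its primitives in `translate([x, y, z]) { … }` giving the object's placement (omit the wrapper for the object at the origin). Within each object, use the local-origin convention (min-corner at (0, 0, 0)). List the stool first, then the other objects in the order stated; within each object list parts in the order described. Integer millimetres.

translate([0, 0, 363]) cube([324, 251, 32]);
cube([42, 42, 363]);
translate([282, 0, 0]) cube([42, 42, 363]);
translate([0, 209, 0]) cube([42, 42, 363]);
translate([282, 209, 0]) cube([42, 42, 363]);
translate([324, 0, 0]) {
  translate([0, 0, 360]) cube([265, 335, 22]);
  translate([20, 20, 0]) cylinder(h = 360, r = 20);
  translate([245, 20, 0]) cylinder(h = 360, r = 20);
  translate([20, 315, 0]) cylinder(h = 360, r = 20);
  translate([245, 315, 0]) cylinder(h = 360, r = 20);
}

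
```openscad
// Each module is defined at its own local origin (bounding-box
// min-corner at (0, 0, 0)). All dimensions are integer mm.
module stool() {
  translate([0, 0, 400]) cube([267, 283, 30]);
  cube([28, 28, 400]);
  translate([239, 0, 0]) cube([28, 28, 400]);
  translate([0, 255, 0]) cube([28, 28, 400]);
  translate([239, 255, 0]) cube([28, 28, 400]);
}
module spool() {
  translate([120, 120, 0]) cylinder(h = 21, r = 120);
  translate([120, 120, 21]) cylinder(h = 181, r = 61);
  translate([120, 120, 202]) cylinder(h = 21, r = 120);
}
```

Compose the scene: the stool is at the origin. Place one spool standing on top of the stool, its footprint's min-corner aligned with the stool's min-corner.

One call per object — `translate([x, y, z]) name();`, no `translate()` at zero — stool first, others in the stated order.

stool();
translate([0, 0, 430]) spool();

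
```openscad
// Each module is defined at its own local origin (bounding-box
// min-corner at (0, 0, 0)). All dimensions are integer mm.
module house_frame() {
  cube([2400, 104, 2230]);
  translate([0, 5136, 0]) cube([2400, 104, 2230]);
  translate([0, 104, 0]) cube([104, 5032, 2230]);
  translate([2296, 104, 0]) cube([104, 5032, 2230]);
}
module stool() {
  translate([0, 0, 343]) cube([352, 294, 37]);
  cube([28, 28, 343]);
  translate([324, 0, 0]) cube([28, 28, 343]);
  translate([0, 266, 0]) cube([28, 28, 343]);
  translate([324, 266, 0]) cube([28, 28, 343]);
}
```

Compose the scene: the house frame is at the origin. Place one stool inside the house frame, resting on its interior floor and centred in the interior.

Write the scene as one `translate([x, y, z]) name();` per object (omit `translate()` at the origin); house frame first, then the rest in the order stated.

house_frame();
translate([1024, 2473, 0]) stool();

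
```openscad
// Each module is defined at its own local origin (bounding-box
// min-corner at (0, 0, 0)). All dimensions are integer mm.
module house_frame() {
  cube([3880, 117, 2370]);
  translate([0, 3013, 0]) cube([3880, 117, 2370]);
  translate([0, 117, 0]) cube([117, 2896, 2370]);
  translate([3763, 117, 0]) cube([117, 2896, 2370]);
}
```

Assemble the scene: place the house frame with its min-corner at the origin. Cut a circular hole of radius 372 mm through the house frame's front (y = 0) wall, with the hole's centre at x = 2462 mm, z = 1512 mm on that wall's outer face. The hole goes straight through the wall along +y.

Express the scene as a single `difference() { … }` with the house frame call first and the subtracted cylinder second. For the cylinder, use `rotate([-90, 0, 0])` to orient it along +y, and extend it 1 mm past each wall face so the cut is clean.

difference() {
  house_frame();
  translate([2462, -1, 1512]) rotate([-90, 0, 0]) cylinder(h = 119, r = 372);
}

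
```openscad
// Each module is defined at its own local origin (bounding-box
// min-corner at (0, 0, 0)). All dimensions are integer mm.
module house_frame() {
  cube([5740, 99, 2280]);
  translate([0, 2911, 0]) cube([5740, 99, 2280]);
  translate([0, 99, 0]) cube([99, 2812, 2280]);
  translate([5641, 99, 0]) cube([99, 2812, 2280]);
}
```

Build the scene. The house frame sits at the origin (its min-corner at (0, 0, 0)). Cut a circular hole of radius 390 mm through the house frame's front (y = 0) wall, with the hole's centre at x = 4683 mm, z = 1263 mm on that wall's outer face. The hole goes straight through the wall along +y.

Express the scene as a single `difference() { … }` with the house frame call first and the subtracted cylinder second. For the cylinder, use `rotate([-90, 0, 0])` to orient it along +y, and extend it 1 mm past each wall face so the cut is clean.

difference() {
  house_frame();
  translate([4683, -1, 1263]) rotate([-90, 0, 0]) cylinder(h = 101, r = 390);
}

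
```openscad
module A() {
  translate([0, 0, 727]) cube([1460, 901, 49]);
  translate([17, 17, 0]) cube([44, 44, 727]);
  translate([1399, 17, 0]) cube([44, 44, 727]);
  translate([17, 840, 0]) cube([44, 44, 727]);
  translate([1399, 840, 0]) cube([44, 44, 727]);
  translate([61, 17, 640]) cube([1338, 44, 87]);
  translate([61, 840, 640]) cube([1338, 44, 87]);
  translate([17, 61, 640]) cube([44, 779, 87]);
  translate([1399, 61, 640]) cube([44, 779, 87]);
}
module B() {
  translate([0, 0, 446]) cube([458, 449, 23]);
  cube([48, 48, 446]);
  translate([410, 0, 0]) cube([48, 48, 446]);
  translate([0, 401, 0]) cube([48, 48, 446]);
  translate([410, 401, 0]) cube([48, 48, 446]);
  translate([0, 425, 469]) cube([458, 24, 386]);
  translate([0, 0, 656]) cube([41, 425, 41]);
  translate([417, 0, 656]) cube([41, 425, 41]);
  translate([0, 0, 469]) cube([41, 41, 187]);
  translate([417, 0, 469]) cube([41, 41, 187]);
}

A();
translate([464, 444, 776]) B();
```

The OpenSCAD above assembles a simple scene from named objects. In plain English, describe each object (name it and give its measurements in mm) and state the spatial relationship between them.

A is a table: top 1460 mm (x) × 901 mm (y), 49 mm thick, upper face at z = 776 mm, on four 44×44 mm square legs, each inset 17 mm from the nearest pair of top edges, running from z = 0 to the bottom of the top. Four apron rails, 44 mm thick and 87 mm tall, run between adjacent legs with their top edges flush with the underside of the top and their outer faces flush with the legs' outer faces.

B is a chair. The seat is a 458×449×23 mm slab with its top at z = 469 mm, on four 48×48 mm corner legs (flush with the seat edges, standing on z = 0). A flat backrest 24 mm thick, 386 mm tall, spans the full seat width and rises from the seat top along its +y edge, rear face flush with the rear of the seat. Two armrests of 41×41 mm section run along each side from the seat's front edge to the front of the backrest, top faces 228 mm above the seat top and outer faces flush with the seat's x-edges; a 41×41 mm post under the front of each armrest stands on the seat at the front corner.

The chair is on top of the table.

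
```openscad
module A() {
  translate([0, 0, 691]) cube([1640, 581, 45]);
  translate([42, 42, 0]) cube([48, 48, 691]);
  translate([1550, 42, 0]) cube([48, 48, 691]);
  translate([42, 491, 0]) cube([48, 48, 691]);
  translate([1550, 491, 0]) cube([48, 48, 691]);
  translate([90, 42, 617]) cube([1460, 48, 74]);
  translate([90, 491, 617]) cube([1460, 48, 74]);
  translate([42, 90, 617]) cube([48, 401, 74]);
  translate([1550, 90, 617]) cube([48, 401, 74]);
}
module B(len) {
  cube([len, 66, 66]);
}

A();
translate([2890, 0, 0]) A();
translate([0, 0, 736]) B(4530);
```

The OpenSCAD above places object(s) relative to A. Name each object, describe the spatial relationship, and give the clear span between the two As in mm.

A is a table. B is a beam. A beam spans the tops of two tables. The clear span between the two tables is 1250 mm.

Second table starts at x = 2890; first ends at x = 1640; clear span = 2890 − 1640 = 1250 mm.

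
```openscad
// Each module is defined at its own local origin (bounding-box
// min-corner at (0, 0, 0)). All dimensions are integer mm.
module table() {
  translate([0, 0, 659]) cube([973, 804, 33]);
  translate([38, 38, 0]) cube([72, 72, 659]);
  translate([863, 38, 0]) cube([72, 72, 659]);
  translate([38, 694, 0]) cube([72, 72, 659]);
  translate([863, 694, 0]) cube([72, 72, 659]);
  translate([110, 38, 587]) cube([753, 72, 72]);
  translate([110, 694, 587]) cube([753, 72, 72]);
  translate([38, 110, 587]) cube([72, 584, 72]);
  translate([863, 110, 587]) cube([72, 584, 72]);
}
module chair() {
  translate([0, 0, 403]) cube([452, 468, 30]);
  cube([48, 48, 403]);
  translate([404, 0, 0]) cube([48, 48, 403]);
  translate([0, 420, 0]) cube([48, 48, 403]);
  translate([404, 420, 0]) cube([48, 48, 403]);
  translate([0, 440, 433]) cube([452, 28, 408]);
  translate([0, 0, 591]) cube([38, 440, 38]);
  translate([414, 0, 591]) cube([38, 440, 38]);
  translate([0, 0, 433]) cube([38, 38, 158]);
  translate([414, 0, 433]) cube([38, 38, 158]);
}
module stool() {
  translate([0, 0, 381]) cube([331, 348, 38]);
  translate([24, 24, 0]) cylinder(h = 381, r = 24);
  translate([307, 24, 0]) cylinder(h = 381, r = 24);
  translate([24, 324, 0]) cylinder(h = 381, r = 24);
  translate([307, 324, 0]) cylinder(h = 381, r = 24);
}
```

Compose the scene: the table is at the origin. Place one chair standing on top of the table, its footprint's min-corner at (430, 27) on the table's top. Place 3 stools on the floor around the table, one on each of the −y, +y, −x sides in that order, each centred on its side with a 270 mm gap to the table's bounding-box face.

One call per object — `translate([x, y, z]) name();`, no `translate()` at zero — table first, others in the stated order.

table();
translate([430, 27, 692]) chair();
translate([321, -618, 0]) stool();
translate([321, 1074, 0]) stool();
translate([-601, 228, 0]) stool();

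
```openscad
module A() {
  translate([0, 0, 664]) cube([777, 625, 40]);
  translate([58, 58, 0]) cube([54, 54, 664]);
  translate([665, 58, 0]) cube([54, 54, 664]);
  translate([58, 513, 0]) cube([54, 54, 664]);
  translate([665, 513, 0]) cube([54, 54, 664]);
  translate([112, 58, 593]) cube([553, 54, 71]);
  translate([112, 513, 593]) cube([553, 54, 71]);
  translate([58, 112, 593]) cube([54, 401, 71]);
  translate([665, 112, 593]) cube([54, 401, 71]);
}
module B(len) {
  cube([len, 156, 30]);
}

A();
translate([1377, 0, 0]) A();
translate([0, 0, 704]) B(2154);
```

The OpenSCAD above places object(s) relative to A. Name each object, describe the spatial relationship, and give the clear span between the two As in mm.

Second table starts at x = 1377; first ends at x = 777; clear span = 1377 − 777 = 600 mm.

A is a table. B is a beam. A beam spans the tops of two tables. The clear span between the two tables is 600 mm.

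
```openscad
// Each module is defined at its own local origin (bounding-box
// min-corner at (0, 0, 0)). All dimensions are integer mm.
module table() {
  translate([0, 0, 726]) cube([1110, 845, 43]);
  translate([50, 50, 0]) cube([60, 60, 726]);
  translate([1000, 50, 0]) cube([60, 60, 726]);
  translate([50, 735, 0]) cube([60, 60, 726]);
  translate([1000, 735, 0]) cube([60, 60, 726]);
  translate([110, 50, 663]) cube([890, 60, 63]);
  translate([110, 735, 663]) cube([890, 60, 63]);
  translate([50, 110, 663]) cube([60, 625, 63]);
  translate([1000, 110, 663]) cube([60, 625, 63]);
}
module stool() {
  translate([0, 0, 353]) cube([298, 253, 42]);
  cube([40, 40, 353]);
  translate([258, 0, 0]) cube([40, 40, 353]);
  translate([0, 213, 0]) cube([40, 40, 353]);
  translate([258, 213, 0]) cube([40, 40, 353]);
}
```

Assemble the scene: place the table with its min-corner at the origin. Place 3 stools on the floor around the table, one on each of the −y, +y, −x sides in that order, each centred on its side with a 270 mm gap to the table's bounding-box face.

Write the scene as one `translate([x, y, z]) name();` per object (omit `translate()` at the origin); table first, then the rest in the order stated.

table();
translate([406, -523, 0]) stool();
translate([406, 1115, 0]) stool();
translate([-568, 296, 0]) stool();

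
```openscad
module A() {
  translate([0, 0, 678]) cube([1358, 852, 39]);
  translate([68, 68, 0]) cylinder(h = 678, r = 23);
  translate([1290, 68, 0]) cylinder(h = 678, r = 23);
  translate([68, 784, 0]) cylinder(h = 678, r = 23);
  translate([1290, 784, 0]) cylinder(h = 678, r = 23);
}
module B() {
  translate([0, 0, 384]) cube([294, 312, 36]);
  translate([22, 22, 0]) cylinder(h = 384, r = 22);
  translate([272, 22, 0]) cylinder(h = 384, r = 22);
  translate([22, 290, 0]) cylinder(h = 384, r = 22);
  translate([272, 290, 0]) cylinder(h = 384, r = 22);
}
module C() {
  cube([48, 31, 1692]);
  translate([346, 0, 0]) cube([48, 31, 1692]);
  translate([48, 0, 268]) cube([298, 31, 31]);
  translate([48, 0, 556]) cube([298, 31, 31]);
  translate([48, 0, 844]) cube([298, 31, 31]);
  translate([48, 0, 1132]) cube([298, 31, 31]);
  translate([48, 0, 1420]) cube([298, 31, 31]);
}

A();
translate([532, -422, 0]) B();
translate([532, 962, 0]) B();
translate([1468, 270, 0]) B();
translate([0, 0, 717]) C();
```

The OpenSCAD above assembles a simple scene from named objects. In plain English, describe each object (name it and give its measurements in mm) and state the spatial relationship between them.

A is a table with a 1358×852 mm rectangular top, 39 mm thick, top surface at z = 717 mm, supported by four round legs of 46 mm diameter, each leg's bounding box inset 45 mm from the nearest pair of top edges, running from the floor.

B is a four-legged stool. The seat is a 294×312×36 mm slab whose top surface is at z = 420 mm; four round legs, each 44 mm in diameter, run from the floor (z = 0) to the underside of the seat, each leg's axis is inset half a diameter from the nearest pair of seat edges (so the leg's bounding box is flush with the corner).

C is a wooden ladder with two side rails of 48×31 mm section and 1692 mm height, set 394 mm apart overall. Between them run 5 rectangular rungs (31 mm deep, 31 mm thick), front faces flush with the rails' −y face. The bottom of the first rung is 268 mm above the floor and each subsequent rung is 288 mm higher than the one below.

Three stools sit around the table at the −y, +y, +x sides. The ladder is on top of the table.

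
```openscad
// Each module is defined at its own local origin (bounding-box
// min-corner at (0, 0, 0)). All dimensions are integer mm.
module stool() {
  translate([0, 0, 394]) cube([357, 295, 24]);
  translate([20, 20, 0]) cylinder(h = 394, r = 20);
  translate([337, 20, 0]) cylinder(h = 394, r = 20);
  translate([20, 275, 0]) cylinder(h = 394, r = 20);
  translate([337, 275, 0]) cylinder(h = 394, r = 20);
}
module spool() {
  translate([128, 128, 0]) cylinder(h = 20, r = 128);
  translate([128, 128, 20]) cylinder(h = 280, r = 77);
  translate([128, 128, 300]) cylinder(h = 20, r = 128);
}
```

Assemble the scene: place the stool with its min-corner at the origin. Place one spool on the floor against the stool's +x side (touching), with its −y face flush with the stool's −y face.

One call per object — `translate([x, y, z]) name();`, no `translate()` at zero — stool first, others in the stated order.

stool();
translate([357, 0, 0]) spool();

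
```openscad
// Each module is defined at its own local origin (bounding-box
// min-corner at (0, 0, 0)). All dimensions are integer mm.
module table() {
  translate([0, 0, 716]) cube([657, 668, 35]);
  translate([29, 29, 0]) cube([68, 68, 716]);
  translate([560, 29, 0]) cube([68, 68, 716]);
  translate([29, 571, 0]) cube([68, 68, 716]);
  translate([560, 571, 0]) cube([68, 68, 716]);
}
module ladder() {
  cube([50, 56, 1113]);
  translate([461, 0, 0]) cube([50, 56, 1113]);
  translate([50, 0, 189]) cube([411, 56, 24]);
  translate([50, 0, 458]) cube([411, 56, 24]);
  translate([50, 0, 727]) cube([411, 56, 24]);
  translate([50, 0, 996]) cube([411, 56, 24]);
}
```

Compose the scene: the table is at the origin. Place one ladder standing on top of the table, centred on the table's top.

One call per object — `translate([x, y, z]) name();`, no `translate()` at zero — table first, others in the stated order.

table();
translate([73, 306, 751]) ladder();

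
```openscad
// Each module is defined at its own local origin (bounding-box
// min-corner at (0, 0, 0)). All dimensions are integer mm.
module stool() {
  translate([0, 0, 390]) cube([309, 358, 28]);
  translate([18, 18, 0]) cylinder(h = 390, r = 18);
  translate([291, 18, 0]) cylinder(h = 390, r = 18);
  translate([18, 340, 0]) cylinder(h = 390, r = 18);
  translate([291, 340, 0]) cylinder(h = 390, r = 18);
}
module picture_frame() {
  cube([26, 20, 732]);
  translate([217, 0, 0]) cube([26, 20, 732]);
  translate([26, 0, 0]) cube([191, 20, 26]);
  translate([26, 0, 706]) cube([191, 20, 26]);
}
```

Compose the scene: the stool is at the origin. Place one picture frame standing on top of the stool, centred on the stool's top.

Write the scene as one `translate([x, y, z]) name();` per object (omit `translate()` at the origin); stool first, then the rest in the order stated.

stool();
translate([33, 169, 418]) picture_frame();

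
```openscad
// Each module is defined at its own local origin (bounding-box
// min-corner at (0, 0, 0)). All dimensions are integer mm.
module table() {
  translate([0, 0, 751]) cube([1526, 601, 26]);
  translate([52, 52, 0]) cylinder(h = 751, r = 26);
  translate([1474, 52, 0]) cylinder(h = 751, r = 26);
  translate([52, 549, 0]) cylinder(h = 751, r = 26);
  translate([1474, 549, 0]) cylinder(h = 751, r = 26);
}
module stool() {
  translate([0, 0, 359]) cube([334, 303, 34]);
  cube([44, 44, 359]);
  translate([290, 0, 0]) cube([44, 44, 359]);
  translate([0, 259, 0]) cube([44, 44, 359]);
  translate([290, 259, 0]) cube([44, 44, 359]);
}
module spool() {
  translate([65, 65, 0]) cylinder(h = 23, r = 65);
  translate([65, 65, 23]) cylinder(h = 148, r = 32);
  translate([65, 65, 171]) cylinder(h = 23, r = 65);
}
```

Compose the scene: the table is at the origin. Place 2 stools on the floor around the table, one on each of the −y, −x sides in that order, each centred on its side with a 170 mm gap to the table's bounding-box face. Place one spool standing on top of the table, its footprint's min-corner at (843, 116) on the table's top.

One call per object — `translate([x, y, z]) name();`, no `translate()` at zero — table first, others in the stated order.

table();
translate([596, -473, 0]) stool();
translate([-504, 149, 0]) stool();
translate([843, 116, 777]) spool();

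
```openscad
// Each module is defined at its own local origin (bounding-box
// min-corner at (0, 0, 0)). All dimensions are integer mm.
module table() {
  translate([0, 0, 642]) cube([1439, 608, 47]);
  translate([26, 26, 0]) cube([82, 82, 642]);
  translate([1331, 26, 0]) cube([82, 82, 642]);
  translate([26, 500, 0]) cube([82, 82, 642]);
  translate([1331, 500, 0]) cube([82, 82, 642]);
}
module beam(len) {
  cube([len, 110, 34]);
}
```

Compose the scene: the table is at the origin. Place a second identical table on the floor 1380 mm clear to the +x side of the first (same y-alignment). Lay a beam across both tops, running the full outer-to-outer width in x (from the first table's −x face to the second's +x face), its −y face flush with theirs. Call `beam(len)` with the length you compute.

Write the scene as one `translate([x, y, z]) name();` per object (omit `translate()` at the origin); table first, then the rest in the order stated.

table();
translate([2819, 0, 0]) table();
translate([0, 0, 689]) beam(4258);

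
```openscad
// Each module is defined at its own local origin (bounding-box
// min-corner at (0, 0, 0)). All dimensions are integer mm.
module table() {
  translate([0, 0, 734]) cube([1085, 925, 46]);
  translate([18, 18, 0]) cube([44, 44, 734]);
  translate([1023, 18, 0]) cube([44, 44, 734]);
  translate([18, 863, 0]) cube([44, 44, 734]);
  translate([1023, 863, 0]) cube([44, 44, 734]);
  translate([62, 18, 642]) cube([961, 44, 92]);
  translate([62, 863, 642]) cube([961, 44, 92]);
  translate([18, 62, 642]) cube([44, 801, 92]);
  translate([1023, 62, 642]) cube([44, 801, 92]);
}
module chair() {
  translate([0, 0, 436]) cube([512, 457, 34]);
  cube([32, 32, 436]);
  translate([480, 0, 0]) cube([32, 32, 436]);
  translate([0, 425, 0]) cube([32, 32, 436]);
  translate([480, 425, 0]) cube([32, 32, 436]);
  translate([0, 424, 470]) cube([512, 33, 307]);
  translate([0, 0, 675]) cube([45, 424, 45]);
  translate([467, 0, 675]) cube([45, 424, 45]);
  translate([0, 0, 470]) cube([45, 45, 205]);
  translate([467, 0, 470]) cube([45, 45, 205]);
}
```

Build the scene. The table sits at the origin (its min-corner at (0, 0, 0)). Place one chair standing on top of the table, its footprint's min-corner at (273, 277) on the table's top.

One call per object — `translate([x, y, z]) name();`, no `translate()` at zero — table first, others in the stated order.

table();
translate([273, 277, 780]) chair();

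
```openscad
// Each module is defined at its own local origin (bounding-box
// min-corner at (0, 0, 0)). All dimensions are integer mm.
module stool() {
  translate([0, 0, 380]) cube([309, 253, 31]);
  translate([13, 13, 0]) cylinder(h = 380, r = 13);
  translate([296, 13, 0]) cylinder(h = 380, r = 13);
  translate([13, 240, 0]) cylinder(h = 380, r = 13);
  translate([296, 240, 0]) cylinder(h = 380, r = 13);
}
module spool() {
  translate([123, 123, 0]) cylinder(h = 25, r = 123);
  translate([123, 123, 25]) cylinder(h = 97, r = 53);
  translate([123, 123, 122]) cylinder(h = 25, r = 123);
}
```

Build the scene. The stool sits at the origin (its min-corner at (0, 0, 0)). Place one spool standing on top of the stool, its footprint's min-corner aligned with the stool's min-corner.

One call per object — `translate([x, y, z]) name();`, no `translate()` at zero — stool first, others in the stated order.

stool();
translate([0, 0, 411]) spool();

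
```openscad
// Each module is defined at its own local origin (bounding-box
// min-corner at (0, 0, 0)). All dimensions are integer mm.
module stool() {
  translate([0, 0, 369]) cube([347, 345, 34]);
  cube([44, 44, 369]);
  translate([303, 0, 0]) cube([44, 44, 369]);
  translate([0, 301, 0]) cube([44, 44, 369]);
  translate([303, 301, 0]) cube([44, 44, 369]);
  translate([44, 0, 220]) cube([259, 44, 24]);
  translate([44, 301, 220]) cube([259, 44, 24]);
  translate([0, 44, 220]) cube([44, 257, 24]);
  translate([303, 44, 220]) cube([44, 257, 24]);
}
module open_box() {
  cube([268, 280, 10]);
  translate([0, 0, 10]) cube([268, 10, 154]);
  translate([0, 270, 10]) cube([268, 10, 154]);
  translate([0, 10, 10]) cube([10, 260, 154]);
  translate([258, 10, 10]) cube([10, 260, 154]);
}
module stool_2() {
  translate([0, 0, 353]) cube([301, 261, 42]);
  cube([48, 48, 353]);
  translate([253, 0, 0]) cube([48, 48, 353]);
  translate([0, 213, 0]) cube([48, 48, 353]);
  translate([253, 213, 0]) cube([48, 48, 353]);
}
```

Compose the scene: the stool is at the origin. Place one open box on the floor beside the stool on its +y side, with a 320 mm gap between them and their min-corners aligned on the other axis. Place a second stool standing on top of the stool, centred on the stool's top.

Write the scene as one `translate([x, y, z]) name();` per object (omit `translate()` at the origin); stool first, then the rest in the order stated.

stool();
translate([0, 665, 0]) open_box();
translate([23, 42, 403]) stool_2();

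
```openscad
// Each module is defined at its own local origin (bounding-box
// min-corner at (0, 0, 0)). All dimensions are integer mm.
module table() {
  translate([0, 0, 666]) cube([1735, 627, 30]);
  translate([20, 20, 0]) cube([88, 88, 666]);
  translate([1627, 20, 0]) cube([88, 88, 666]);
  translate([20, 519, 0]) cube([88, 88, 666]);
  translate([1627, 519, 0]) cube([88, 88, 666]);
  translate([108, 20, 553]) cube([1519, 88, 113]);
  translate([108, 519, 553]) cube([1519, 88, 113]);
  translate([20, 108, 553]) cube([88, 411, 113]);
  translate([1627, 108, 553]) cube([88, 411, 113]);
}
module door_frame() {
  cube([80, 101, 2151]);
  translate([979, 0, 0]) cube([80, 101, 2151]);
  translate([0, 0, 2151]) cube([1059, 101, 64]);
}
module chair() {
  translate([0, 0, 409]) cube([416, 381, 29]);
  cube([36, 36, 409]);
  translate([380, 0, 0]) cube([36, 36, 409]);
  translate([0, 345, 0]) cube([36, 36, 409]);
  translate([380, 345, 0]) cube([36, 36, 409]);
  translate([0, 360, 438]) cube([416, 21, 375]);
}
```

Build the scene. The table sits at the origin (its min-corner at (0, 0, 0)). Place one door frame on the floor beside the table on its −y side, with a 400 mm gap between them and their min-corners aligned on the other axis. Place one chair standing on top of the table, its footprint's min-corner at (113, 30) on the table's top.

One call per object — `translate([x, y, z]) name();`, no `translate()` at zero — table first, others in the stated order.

table();
translate([0, -501, 0]) door_frame();
translate([113, 30, 696]) chair();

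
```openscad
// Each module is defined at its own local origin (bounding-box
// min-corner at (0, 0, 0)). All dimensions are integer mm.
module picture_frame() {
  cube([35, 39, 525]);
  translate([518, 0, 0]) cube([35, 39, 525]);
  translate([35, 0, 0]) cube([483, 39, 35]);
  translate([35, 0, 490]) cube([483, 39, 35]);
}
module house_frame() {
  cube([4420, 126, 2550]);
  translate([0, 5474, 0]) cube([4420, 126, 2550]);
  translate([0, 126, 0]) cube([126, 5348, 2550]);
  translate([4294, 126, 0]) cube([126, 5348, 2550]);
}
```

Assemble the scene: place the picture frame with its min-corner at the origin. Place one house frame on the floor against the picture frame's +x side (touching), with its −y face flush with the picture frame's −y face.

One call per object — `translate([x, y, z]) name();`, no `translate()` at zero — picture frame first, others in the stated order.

picture_frame();
translate([553, 0, 0]) house_frame();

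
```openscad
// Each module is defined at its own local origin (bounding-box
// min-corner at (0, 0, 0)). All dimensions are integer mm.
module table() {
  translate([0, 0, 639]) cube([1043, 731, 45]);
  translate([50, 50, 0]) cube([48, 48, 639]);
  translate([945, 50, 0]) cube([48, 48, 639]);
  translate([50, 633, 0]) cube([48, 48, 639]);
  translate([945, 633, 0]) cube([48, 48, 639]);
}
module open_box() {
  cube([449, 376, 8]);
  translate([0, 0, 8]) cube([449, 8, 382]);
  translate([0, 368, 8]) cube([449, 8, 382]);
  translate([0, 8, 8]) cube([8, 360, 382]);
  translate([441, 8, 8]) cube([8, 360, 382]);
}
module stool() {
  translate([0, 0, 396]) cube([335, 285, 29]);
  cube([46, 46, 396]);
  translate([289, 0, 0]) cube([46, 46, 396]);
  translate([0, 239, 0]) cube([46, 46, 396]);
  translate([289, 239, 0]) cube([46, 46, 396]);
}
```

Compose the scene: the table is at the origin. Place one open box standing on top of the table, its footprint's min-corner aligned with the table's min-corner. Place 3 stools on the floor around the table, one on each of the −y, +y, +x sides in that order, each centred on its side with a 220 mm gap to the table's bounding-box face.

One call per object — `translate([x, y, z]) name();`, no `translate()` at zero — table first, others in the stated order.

table();
translate([0, 0, 684]) open_box();
translate([354, -505, 0]) stool();
translate([354, 951, 0]) stool();
translate([1263, 223, 0]) stool();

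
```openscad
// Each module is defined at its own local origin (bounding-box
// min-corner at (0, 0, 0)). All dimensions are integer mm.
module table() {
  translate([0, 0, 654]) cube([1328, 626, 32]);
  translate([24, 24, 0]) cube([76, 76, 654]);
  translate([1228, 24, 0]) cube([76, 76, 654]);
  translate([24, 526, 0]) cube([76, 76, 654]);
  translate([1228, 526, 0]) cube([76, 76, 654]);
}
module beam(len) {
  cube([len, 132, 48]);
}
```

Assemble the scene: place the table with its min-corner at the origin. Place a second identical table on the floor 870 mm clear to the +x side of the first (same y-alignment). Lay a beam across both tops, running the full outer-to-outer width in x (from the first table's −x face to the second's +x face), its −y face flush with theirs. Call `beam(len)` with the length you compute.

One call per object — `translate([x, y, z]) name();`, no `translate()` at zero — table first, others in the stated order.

table();
translate([2198, 0, 0]) table();
translate([0, 0, 686]) beam(3526);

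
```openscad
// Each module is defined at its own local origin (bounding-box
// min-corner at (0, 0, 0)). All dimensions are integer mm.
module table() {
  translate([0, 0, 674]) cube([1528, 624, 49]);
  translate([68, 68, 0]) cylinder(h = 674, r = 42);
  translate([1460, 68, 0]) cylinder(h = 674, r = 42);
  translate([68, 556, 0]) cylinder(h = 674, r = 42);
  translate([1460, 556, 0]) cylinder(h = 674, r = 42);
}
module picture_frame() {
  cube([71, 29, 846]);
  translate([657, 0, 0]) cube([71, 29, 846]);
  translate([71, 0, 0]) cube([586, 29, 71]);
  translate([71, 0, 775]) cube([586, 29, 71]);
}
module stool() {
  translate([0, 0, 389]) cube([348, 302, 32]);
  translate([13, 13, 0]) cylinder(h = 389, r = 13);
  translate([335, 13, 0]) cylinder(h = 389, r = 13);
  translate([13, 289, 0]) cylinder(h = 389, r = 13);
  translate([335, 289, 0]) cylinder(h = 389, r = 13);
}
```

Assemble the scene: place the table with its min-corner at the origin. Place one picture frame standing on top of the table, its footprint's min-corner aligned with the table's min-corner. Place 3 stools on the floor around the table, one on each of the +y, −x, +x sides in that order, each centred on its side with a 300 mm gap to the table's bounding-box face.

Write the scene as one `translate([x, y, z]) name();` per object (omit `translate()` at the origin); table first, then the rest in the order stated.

table();
translate([0, 0, 723]) picture_frame();
translate([590, 924, 0]) stool();
translate([-648, 161, 0]) stool();
translate([1828, 161, 0]) stool();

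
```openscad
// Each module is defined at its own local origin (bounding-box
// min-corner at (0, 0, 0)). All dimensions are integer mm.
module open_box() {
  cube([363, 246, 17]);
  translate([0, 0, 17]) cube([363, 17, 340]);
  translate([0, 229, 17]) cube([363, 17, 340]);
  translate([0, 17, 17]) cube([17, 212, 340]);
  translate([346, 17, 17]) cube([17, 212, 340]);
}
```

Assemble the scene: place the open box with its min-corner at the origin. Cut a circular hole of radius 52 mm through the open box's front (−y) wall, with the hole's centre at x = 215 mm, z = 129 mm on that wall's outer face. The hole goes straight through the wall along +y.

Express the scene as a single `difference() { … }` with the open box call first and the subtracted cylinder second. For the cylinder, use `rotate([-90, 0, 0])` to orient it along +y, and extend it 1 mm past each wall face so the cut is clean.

difference() {
  open_box();
  translate([215, -1, 129]) rotate([-90, 0, 0]) cylinder(h = 19, r = 52);
}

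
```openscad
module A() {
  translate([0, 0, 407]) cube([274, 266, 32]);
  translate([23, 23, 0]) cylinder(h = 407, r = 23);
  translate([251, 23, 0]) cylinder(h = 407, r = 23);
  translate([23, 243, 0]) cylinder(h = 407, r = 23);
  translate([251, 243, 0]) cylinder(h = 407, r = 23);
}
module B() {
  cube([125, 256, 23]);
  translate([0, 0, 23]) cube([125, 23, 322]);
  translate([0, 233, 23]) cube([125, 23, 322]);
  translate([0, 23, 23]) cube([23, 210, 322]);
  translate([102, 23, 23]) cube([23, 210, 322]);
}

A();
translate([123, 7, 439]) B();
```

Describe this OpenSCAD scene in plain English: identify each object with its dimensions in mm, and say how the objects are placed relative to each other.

A is a four-legged stool. The seat is a 274×266×32 mm slab whose top surface is at z = 439 mm; four round legs, each 46 mm in diameter, run from the floor (z = 0) to the underside of the seat, each leg's axis is inset half a diameter from the nearest pair of seat edges (so the leg's bounding box is flush with the corner).

B is an open storage box with external size 125×256×345 mm and wall thickness 23 mm (the base is also 23 mm thick). The base covers the whole footprint; the four walls stand on the base, with the y-facing walls full-width and the x-facing walls fitting between their inner faces.

The open box is on top of the stool.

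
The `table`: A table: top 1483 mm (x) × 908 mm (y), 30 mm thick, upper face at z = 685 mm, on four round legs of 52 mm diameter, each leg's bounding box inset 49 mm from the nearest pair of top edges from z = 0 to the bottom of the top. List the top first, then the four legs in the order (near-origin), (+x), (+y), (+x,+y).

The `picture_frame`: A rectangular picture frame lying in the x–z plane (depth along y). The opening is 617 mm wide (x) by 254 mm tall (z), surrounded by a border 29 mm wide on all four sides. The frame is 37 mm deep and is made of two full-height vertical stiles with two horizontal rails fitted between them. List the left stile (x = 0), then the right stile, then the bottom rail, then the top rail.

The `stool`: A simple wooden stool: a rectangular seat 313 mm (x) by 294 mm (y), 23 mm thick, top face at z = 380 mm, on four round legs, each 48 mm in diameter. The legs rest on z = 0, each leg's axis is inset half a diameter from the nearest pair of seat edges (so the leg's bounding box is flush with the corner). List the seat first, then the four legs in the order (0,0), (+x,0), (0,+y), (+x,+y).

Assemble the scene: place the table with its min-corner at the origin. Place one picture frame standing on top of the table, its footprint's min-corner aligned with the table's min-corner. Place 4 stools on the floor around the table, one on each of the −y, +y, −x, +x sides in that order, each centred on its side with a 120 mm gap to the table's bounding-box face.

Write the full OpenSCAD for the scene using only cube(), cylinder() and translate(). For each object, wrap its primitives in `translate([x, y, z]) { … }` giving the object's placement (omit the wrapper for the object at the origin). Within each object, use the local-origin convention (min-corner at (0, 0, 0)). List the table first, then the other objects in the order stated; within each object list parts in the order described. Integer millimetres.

translate([0, 0, 655]) cube([1483, 908, 30]);
translate([75, 75, 0]) cylinder(h = 655, r = 26);
translate([1408, 75, 0]) cylinder(h = 655, r = 26);
translate([75, 833, 0]) cylinder(h = 655, r = 26);
translate([1408, 833, 0]) cylinder(h = 655, r = 26);
translate([0, 0, 685]) {
  cube([29, 37, 312]);
  translate([646, 0, 0]) cube([29, 37, 312]);
  translate([29, 0, 0]) cube([617, 37, 29]);
  translate([29, 0, 283]) cube([617, 37, 29]);
}
translate([585, -414, 0]) {
  translate([0, 0, 357]) cube([313, 294, 23]);
  translate([24, 24, 0]) cylinder(h = 357, r = 24);
  translate([289, 24, 0]) cylinder(h = 357, r = 24);
  translate([24, 270, 0]) cylinder(h = 357, r = 24);
  translate([289, 270, 0]) cylinder(h = 357, r = 24);
}
translate([585, 1028, 0]) {
  translate([0, 0, 357]) cube([313, 294, 23]);
  translate([24, 24, 0]) cylinder(h = 357, r = 24);
  translate([289, 24, 0]) cylinder(h = 357, r = 24);
  translate([24, 270, 0]) cylinder(h = 357, r = 24);
  translate([289, 270, 0]) cylinder(h = 357, r = 24);
}
translate([-433, 307, 0]) {
  translate([0, 0, 357]) cube([313, 294, 23]);
  translate([24, 24, 0]) cylinder(h = 357, r = 24);
  translate([289, 24, 0]) cylinder(h = 357, r = 24);
  translate([24, 270, 0]) cylinder(h = 357, r = 24);
  translate([289, 270, 0]) cylinder(h = 357, r = 24);
}
translate([1603, 307, 0]) {
  translate([0, 0, 357]) cube([313, 294, 23]);
  translate([24, 24, 0]) cylinder(h = 357, r = 24);
  translate([289, 24, 0]) cylinder(h = 357, r = 24);
  translate([24, 270, 0]) cylinder(h = 357, r = 24);
  translate([289, 270, 0]) cylinder(h = 357, r = 24);
}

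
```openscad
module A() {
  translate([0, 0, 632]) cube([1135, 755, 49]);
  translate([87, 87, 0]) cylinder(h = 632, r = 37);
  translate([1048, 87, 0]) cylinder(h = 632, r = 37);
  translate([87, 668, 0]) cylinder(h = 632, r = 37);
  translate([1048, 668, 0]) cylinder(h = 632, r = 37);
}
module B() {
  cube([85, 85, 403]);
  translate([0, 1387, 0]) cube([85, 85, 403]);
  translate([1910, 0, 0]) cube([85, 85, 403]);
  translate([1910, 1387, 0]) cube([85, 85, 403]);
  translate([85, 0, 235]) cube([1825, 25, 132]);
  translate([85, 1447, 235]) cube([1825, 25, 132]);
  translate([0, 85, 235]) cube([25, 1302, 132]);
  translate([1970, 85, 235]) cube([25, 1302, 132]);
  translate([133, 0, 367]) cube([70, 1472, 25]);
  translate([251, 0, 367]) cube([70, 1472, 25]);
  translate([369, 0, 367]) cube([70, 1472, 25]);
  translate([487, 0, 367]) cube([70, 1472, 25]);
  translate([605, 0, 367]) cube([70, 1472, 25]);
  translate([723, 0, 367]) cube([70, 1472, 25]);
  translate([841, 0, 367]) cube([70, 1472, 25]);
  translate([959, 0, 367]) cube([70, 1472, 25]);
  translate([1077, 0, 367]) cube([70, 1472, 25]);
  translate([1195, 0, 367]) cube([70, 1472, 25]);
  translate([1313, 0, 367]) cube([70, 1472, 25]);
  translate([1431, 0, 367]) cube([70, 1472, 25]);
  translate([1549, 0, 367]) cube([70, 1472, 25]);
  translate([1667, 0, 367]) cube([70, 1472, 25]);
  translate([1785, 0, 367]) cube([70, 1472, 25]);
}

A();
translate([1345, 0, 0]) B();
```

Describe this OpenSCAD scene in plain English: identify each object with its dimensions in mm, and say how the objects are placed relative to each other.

A is a table with a 1135×755 mm rectangular top, 49 mm thick, top surface at z = 681 mm, supported by four round legs of 74 mm diameter, each leg's bounding box inset 50 mm from the nearest pair of top edges, running from the floor.

B is a bed frame 1995 mm long (x) by 1472 mm wide (y). Four 85×85 mm corner posts, 403 mm tall, at the corners of the footprint. Four rails of 25 mm thickness and 132 mm height run between adjacent posts with their undersides at z = 235 mm, their outer faces flush with the outside of the frame (the two x-running rails run between the posts' inner faces; the two y-running rails run between the posts' inner faces). 15 slats, each 70 mm wide (x) and 25 mm thick, lie across the top of the two x-running rails, running the full 1472 mm width of the frame in y; the slats are evenly spaced along x between the inner faces of the end posts with equal gaps (rounded down to the nearest mm) at the −x end and between each pair — any rounding remainder accumulates at the +x end.

The bed frame is on the floor beside the table on its +x side.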